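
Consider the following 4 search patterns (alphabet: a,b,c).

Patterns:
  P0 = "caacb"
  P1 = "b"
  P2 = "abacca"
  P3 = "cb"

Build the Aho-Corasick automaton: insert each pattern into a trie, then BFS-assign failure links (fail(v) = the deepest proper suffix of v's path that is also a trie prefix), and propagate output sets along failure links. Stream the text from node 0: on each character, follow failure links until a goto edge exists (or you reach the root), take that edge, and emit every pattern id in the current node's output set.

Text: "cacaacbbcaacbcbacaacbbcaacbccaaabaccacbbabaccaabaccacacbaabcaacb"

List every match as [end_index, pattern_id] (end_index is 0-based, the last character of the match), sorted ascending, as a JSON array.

Build:
Trie (insert patterns):
  0='ε' goto a→7 b→6 c→1
  1='c' goto a→2 b→13
  2='ca' goto a→3
  3='caa' goto c→4
  4='caac' goto b→5
  5='caacb' goto ·  ←P0
  6='b' goto ·  ←P1
  7='a' goto b→8
  8='ab' goto a→9
  9='aba' goto c→10
  10='abac' goto c→11
  11='abacc' goto a→12
  12='abacca' goto ·  ←P2
  13='cb' goto ·  ←P3

Failure links (BFS by depth):
  n1('c'): parent n0 fail=0; on 'c' 0 → fail=0;  out ∅∪∅=∅
  n6('b'): parent n0 fail=0; on 'b' 0 → fail=0;  out {1}∪∅={1}
  n7('a'): parent n0 fail=0; on 'a' 0 → fail=0;  out ∅∪∅=∅
  n2('ca'): parent n1 fail=0; on 'a' 0 → fail=7;  out ∅∪∅=∅
  n8('ab'): parent n7 fail=0; on 'b' 0 → fail=6;  out ∅∪{1}={1}
  n13('cb'): parent n1 fail=0; on 'b' 0 → fail=6;  out {3}∪{1}={1,3}
  n3('caa'): parent n2 fail=7; on 'a' 7→0 → fail=7;  out ∅∪∅=∅
  n9('aba'): parent n8 fail=6; on 'a' 6→0 → fail=7;  out ∅∪∅=∅
  n4('caac'): parent n3 fail=7; on 'c' 7→0 → fail=1;  out ∅∪∅=∅
  n10('abac'): parent n9 fail=7; on 'c' 7→0 → fail=1;  out ∅∪∅=∅
  n5('caacb'): parent n4 fail=1; on 'b' 1 → fail=13;  out {0}∪{1,3}={0,1,3}
  n11('abacc'): parent n10 fail=1; on 'c' 1→0 → fail=1;  out ∅∪∅=∅
  n12('abacca'): parent n11 fail=1; on 'a' 1 → fail=2;  out {2}∪∅={2}

Run:
[0] read 'c'  n0⇒n1
[1] read 'a'  n1⇒n2
[2] read 'c'  n2⇒n1 (via fail)
[3] read 'a'  n1⇒n2
[4] read 'a'  n2⇒n3
[5] read 'c'  n3⇒n4
[6] read 'b'  n4⇒n5  emit P0@[2:6],P1@[6:6],P3@[5:6]
[7] read 'b'  n5⇒n6 (via fail)  emit P1@[7:7]
[8] read 'c'  n6⇒n1 (via fail)
[9] read 'a'  n1⇒n2
[10] read 'a'  n2⇒n3
[11] read 'c'  n3⇒n4
[12] read 'b'  n4⇒n5  emit P0@[8:12],P1@[12:12],P3@[11:12]
[13] read 'c'  n5⇒n1 (via fail)
[14] read 'b'  n1⇒n13  emit P1@[14:14],P3@[13:14]
[15] read 'a'  n13⇒n7 (via fail)
[16] read 'c'  n7⇒n1 (via fail)
[17] read 'a'  n1⇒n2
[18] read 'a'  n2⇒n3
[19] read 'c'  n3⇒n4
[20] read 'b'  n4⇒n5  emit P0@[16:20],P1@[20:20],P3@[19:20]
[21] read 'b'  n5⇒n6 (via fail)  emit P1@[21:21]
[22] read 'c'  n6⇒n1 (via fail)
[23] read 'a'  n1⇒n2
[24] read 'a'  n2⇒n3
[25] read 'c'  n3⇒n4
[26] read 'b'  n4⇒n5  emit P0@[22:26],P1@[26:26],P3@[25:26]
[27] read 'c'  n5⇒n1 (via fail)
[28] read 'c'  n1⇒n1 (via fail)
[29] read 'a'  n1⇒n2
[30] read 'a'  n2⇒n3
[31] read 'a'  n3⇒n7 (via fail)
[32] read 'b'  n7⇒n8  emit P1@[32:32]
[33] read 'a'  n8⇒n9
[34] read 'c'  n9⇒n10
[35] read 'c'  n10⇒n11
[36] read 'a'  n11⇒n12  emit P2@[31:36]
[37] read 'c'  n12⇒n1 (via fail)
[38] read 'b'  n1⇒n13  emit P1@[38:38],P3@[37:38]
[39] read 'b'  n13⇒n6 (via fail)  emit P1@[39:39]
[40] read 'a'  n6⇒n7 (via fail)
[41] read 'b'  n7⇒n8  emit P1@[41:41]
[42] read 'a'  n8⇒n9
[43] read 'c'  n9⇒n10
[44] read 'c'  n10⇒n11
[45] read 'a'  n11⇒n12  emit P2@[40:45]
[46] read 'a'  n12⇒n3 (via fail)
[47] read 'b'  n3⇒n8 (via fail)  emit P1@[47:47]
[48] read 'a'  n8⇒n9
[49] read 'c'  n9⇒n10
[50] read 'c'  n10⇒n11
[51] read 'a'  n11⇒n12  emit P2@[46:51]
[52] read 'c'  n12⇒n1 (via fail)
[53] read 'a'  n1⇒n2
[54] read 'c'  n2⇒n1 (via fail)
[55] read 'b'  n1⇒n13  emit P1@[55:55],P3@[54:55]
[56] read 'a'  n13⇒n7 (via fail)
[57] read 'a'  n7⇒n7 (via fail)
[58] read 'b'  n7⇒n8  emit P1@[58:58]
[59] read 'c'  n8⇒n1 (via fail)
[60] read 'a'  n1⇒n2
[61] read 'a'  n2⇒n3
[62] read 'c'  n3⇒n4
[63] read 'b'  n4⇒n5  emit P0@[59:63],P1@[63:63],P3@[62:63]

All matches (sorted): [[6,0],[6,1],[6,3],[7,1],[12,0],[12,1],[12,3],[14,1],[14,3],[20,0],[20,1],[20,3],[21,1],[26,0],[26,1],[26,3],[32,1],[36,2],[38,1],[38,3],[39,1],[41,1],[45,2],[47,1],[51,2],[55,1],[55,3],[58,1],[63,0],[63,1],[63,3]]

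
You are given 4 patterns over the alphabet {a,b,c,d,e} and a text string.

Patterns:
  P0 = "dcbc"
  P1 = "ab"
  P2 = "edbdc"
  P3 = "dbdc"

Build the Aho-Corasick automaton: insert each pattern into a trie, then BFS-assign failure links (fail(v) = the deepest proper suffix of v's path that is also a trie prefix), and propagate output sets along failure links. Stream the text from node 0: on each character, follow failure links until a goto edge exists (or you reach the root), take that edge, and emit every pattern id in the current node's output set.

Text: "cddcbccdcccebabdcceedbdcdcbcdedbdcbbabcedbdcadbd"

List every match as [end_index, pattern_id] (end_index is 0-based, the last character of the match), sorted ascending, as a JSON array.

Build automaton:
Trie (insert patterns):
  n0 'ε': a→5 d→1 e→7
  n1 'd': b→12 c→2
  n2 'dc': b→3
  n3 'dcb': c→4
  n4 'dcbc': ·  [P0 ends]
  n5 'a': b→6
  n6 'ab': ·  [P1 ends]
  n7 'e': d→8
  n8 'ed': b→9
  n9 'edb': d→10
  n10 'edbd': c→11
  n11 'edbdc': ·  [P2 ends]
  n12 'db': d→13
  n13 'dbd': c→14
  n14 'dbdc': ·  [P3 ends]

Failure links (BFS by depth):
  fail(1) 'd': from fail(0)=0 chase 'd': 0 ⇒ 0;  out=∅∪out(0)=∅
  fail(5) 'a': from fail(0)=0 chase 'a': 0 ⇒ 0;  out=∅∪out(0)=∅
  fail(7) 'e': from fail(0)=0 chase 'e': 0 ⇒ 0;  out=∅∪out(0)=∅
  fail(2) 'dc': from fail(1)=0 chase 'c': 0 ⇒ 0;  out=∅∪out(0)=∅
  fail(6) 'ab': from fail(5)=0 chase 'b': 0 ⇒ 0;  out={1}∪out(0)={1}
  fail(8) 'ed': from fail(7)=0 chase 'd': 0 ⇒ 1;  out=∅∪out(1)=∅
  fail(12) 'db': from fail(1)=0 chase 'b': 0 ⇒ 0;  out=∅∪out(0)=∅
  fail(3) 'dcb': from fail(2)=0 chase 'b': 0 ⇒ 0;  out=∅∪out(0)=∅
  fail(9) 'edb': from fail(8)=1 chase 'b': 1 ⇒ 12;  out=∅∪out(12)=∅
  fail(13) 'dbd': from fail(12)=0 chase 'd': 0 ⇒ 1;  out=∅∪out(1)=∅
  fail(4) 'dcbc': from fail(3)=0 chase 'c': 0 ⇒ 0;  out={0}∪out(0)={0}
  fail(10) 'edbd': from fail(9)=12 chase 'd': 12 ⇒ 13;  out=∅∪out(13)=∅
  fail(14) 'dbdc': from fail(13)=1 chase 'c': 1 ⇒ 2;  out={3}∪out(2)={3}
  fail(11) 'edbdc': from fail(10)=13 chase 'c': 13 ⇒ 14;  out={2}∪out(14)={2,3}

Text stream:
i=0 'c': node 0→0
i=1 'd': node 0→1
i=2 'd': node 1→1 (fail-walked)
i=3 'c': node 1→2
i=4 'b': node 2→3
i=5 'c': node 3→4  emit P0@[2:5]
i=6 'c': node 4→0 (fail-walked)
i=7 'd': node 0→1
i=8 'c': node 1→2
i=9 'c': node 2→0 (fail-walked)
i=10 'c': node 0→0
i=11 'e': node 0→7
i=12 'b': node 7→0 (fail-walked)
i=13 'a': node 0→5
i=14 'b': node 5→6  emit P1@[13:14]
i=15 'd': node 6→1 (fail-walked)
i=16 'c': node 1→2
i=17 'c': node 2→0 (fail-walked)
i=18 'e': node 0→7
i=19 'e': node 7→7 (fail-walked)
i=20 'd': node 7→8
i=21 'b': node 8→9
i=22 'd': node 9→10
i=23 'c': node 10→11  emit P2@[19:23],P3@[20:23]
i=24 'd': node 11→1 (fail-walked)
i=25 'c': node 1→2
i=26 'b': node 2→3
i=27 'c': node 3→4  emit P0@[24:27]
i=28 'd': node 4→1 (fail-walked)
i=29 'e': node 1→7 (fail-walked)
i=30 'd': node 7→8
i=31 'b': node 8→9
i=32 'd': node 9→10
i=33 'c': node 10→11  emit P2@[29:33],P3@[30:33]
i=34 'b': node 11→3 (fail-walked)
i=35 'b': node 3→0 (fail-walked)
i=36 'a': node 0→5
i=37 'b': node 5→6  emit P1@[36:37]
i=38 'c': node 6→0 (fail-walked)
i=39 'e': node 0→7
i=40 'd': node 7→8
i=41 'b': node 8→9
i=42 'd': node 9→10
i=43 'c': node 10→11  emit P2@[39:43],P3@[40:43]
i=44 'a': node 11→5 (fail-walked)
i=45 'd': node 5→1 (fail-walked)
i=46 'b': node 1→12
i=47 'd': node 12→13

All matches (sorted): [[5,0],[14,1],[23,2],[23,3],[27,0],[33,2],[33,3],[37,1],[43,2],[43,3]]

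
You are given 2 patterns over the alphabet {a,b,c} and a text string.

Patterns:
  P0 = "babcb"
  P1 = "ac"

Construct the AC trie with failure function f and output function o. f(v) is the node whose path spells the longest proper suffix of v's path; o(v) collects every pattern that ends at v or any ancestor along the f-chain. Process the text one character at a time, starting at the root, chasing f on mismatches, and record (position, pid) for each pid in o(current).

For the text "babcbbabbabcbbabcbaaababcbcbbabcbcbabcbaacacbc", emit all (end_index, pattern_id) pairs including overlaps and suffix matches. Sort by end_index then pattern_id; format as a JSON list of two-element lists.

Construct AC machine:
Trie nodes:
  0='ε' goto a→6 b→1
  1='b' goto a→2
  2='ba' goto b→3
  3='bab' goto c→4
  4='babc' goto b→5
  5='babcb' goto ·  ←P0
  6='a' goto c→7
  7='ac' goto ·  ←P1

BFS fail/out derivation:
  n1('b'): parent n0 fail=0; on 'b' 0 → fail=0;  out ∅∪∅=∅
  n6('a'): parent n0 fail=0; on 'a' 0 → fail=0;  out ∅∪∅=∅
  n2('ba'): parent n1 fail=0; on 'a' 0 → fail=6;  out ∅∪∅=∅
  n7('ac'): parent n6 fail=0; on 'c' 0 → fail=0;  out {1}∪∅={1}
  n3('bab'): parent n2 fail=6; on 'b' 6→0 → fail=1;  out ∅∪∅=∅
  n4('babc'): parent n3 fail=1; on 'c' 1→0 → fail=0;  out ∅∪∅=∅
  n5('babcb'): parent n4 fail=0; on 'b' 0 → fail=1;  out {0}∪∅={0}

Run:
i=0 'b': node 0→1
i=1 'a': node 1→2
i=2 'b': node 2→3
i=3 'c': node 3→4
i=4 'b': node 4→5  → match P0@[0:4]
i=5 'b': node 5→1 (via fail)
i=6 'a': node 1→2
i=7 'b': node 2→3
i=8 'b': node 3→1 (via fail)
i=9 'a': node 1→2
i=10 'b': node 2→3
i=11 'c': node 3→4
i=12 'b': node 4→5  → match P0@[8:12]
i=13 'b': node 5→1 (via fail)
i=14 'a': node 1→2
i=15 'b': node 2→3
i=16 'c': node 3→4
i=17 'b': node 4→5  → match P0@[13:17]
i=18 'a': node 5→2 (via fail)
i=19 'a': node 2→6 (via fail)
i=20 'a': node 6→6 (via fail)
i=21 'b': node 6→1 (via fail)
i=22 'a': node 1→2
i=23 'b': node 2→3
i=24 'c': node 3→4
i=25 'b': node 4→5  → match P0@[21:25]
i=26 'c': node 5→0 (via fail)
i=27 'b': node 0→1
i=28 'b': node 1→1 (via fail)
i=29 'a': node 1→2
i=30 'b': node 2→3
i=31 'c': node 3→4
i=32 'b': node 4→5  → match P0@[28:32]
i=33 'c': node 5→0 (via fail)
i=34 'b': node 0→1
i=35 'a': node 1→2
i=36 'b': node 2→3
i=37 'c': node 3→4
i=38 'b': node 4→5  → match P0@[34:38]
i=39 'a': node 5→2 (via fail)
i=40 'a': node 2→6 (via fail)
i=41 'c': node 6→7  → match P1@[40:41]
i=42 'a': node 7→6 (via fail)
i=43 'c': node 6→7  → match P1@[42:43]
i=44 'b': node 7→1 (via fail)
i=45 'c': node 1→0 (via fail)

All matches (sorted): [[4,0],[12,0],[17,0],[25,0],[32,0],[38,0],[41,1],[43,1]]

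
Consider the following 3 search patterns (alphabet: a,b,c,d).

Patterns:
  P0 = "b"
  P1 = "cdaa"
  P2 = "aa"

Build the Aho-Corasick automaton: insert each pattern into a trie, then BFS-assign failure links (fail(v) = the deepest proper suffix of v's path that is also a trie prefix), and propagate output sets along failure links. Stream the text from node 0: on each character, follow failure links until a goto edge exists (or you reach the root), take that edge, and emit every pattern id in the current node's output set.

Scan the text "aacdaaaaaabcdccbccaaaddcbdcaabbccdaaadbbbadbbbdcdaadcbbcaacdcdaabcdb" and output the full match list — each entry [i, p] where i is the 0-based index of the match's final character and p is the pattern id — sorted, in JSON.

Build:
Trie (insert patterns):
  n0 'ε': a→6 b→1 c→2
  n1 'b': ·  ←P0
  n2 'c': d→3
  n3 'cd': a→4
  n4 'cda': a→5
  n5 'cdaa': ·  ←P1
  n6 'a': a→7
  n7 'aa': ·  ←P2

Failure links (BFS by depth):
  fail(1) 'b': from fail(0)=0 chase 'b': 0 ⇒ 0;  out={0}∪out(0)={0}
  fail(2) 'c': from fail(0)=0 chase 'c': 0 ⇒ 0;  out=∅∪out(0)=∅
  fail(6) 'a': from fail(0)=0 chase 'a': 0 ⇒ 0;  out=∅∪out(0)=∅
  fail(3) 'cd': from fail(2)=0 chase 'd': 0 ⇒ 0;  out=∅∪out(0)=∅
  fail(7) 'aa': from fail(6)=0 chase 'a': 0 ⇒ 6;  out={2}∪out(6)={2}
  fail(4) 'cda': from fail(3)=0 chase 'a': 0 ⇒ 6;  out=∅∪out(6)=∅
  fail(5) 'cdaa': from fail(4)=6 chase 'a': 6 ⇒ 7;  out={1}∪out(7)={1,2}

Run:
[0] read 'a'  n0⇒n6
[1] read 'a'  n6⇒n7  emit P2@[0:1]
[2] read 'c'  n7⇒n2 (via fail)
[3] read 'd'  n2⇒n3
[4] read 'a'  n3⇒n4
[5] read 'a'  n4⇒n5  emit P1@[2:5],P2@[4:5]
[6] read 'a'  n5⇒n7 (via fail)  emit P2@[5:6]
[7] read 'a'  n7⇒n7 (via fail)  emit P2@[6:7]
[8] read 'a'  n7⇒n7 (via fail)  emit P2@[7:8]
[9] read 'a'  n7⇒n7 (via fail)  emit P2@[8:9]
[10] read 'b'  n7⇒n1 (via fail)  emit P0@[10:10]
[11] read 'c'  n1⇒n2 (via fail)
[12] read 'd'  n2⇒n3
[13] read 'c'  n3⇒n2 (via fail)
[14] read 'c'  n2⇒n2 (via fail)
[15] read 'b'  n2⇒n1 (via fail)  emit P0@[15:15]
[16] read 'c'  n1⇒n2 (via fail)
[17] read 'c'  n2⇒n2 (via fail)
[18] read 'a'  n2⇒n6 (via fail)
[19] read 'a'  n6⇒n7  emit P2@[18:19]
[20] read 'a'  n7⇒n7 (via fail)  emit P2@[19:20]
[21] read 'd'  n7⇒n0 (via fail)
[22] read 'd'  n0⇒n0
[23] read 'c'  n0⇒n2
[24] read 'b'  n2⇒n1 (via fail)  emit P0@[24:24]
[25] read 'd'  n1⇒n0 (via fail)
[26] read 'c'  n0⇒n2
[27] read 'a'  n2⇒n6 (via fail)
[28] read 'a'  n6⇒n7  emit P2@[27:28]
[29] read 'b'  n7⇒n1 (via fail)  emit P0@[29:29]
[30] read 'b'  n1⇒n1 (via fail)  emit P0@[30:30]
[31] read 'c'  n1⇒n2 (via fail)
[32] read 'c'  n2⇒n2 (via fail)
[33] read 'd'  n2⇒n3
[34] read 'a'  n3⇒n4
[35] read 'a'  n4⇒n5  emit P1@[32:35],P2@[34:35]
[36] read 'a'  n5⇒n7 (via fail)  emit P2@[35:36]
[37] read 'd'  n7⇒n0 (via fail)
[38] read 'b'  n0⇒n1  emit P0@[38:38]
[39] read 'b'  n1⇒n1 (via fail)  emit P0@[39:39]
[40] read 'b'  n1⇒n1 (via fail)  emit P0@[40:40]
[41] read 'a'  n1⇒n6 (via fail)
[42] read 'd'  n6⇒n0 (via fail)
[43] read 'b'  n0⇒n1  emit P0@[43:43]
[44] read 'b'  n1⇒n1 (via fail)  emit P0@[44:44]
[45] read 'b'  n1⇒n1 (via fail)  emit P0@[45:45]
[46] read 'd'  n1⇒n0 (via fail)
[47] read 'c'  n0⇒n2
[48] read 'd'  n2⇒n3
[49] read 'a'  n3⇒n4
[50] read 'a'  n4⇒n5  emit P1@[47:50],P2@[49:50]
[51] read 'd'  n5⇒n0 (via fail)
[52] read 'c'  n0⇒n2
[53] read 'b'  n2⇒n1 (via fail)  emit P0@[53:53]
[54] read 'b'  n1⇒n1 (via fail)  emit P0@[54:54]
[55] read 'c'  n1⇒n2 (via fail)
[56] read 'a'  n2⇒n6 (via fail)
[57] read 'a'  n6⇒n7  emit P2@[56:57]
[58] read 'c'  n7⇒n2 (via fail)
[59] read 'd'  n2⇒n3
[60] read 'c'  n3⇒n2 (via fail)
[61] read 'd'  n2⇒n3
[62] read 'a'  n3⇒n4
[63] read 'a'  n4⇒n5  emit P1@[60:63],P2@[62:63]
[64] read 'b'  n5⇒n1 (via fail)  emit P0@[64:64]
[65] read 'c'  n1⇒n2 (via fail)
[66] read 'd'  n2⇒n3
[67] read 'b'  n3⇒n1 (via fail)  emit P0@[67:67]

All matches (sorted): [[1,2],[5,1],[5,2],[6,2],[7,2],[8,2],[9,2],[10,0],[15,0],[19,2],[20,2],[24,0],[28,2],[29,0],[30,0],[35,1],[35,2],[36,2],[38,0],[39,0],[40,0],[43,0],[44,0],[45,0],[50,1],[50,2],[53,0],[54,0],[57,2],[63,1],[63,2],[64,0],[67,0]]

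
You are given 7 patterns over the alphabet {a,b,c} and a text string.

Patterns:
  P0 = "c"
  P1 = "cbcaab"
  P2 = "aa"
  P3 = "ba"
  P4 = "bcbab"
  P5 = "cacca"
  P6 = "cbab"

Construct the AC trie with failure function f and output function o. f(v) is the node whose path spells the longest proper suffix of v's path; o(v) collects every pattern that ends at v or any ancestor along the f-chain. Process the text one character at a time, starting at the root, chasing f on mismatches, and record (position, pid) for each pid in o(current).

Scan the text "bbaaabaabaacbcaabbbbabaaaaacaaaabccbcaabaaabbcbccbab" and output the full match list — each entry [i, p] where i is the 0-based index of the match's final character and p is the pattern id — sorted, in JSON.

Build automaton:
Trie (insert patterns):
  0='ε' goto a→7 b→9 c→1
  1='c' goto a→15 b→2  ←P0
  2='cb' goto a→19 c→3
  3='cbc' goto a→4
  4='cbca' goto a→5
  5='cbcaa' goto b→6
  6='cbcaab' goto ·  ←P1
  7='a' goto a→8
  8='aa' goto ·  ←P2
  9='b' goto a→10 c→11
  10='ba' goto ·  ←P3
  11='bc' goto b→12
  12='bcb' goto a→13
  13='bcba' goto b→14
  14='bcbab' goto ·  ←P4
  15='ca' goto c→16
  16='cac' goto c→17
  17='cacc' goto a→18
  18='cacca' goto ·  ←P5
  19='cba' goto b→20
  20='cbab' goto ·  ←P6

Failure links (BFS by depth):
  fail(1) 'c': from fail(0)=0 chase 'c': 0 ⇒ 0;  out={0}∪out(0)={0}
  fail(7) 'a': from fail(0)=0 chase 'a': 0 ⇒ 0;  out=∅∪out(0)=∅
  fail(9) 'b': from fail(0)=0 chase 'b': 0 ⇒ 0;  out=∅∪out(0)=∅
  fail(2) 'cb': from fail(1)=0 chase 'b': 0 ⇒ 9;  out=∅∪out(9)=∅
  fail(8) 'aa': from fail(7)=0 chase 'a': 0 ⇒ 7;  out={2}∪out(7)={2}
  fail(10) 'ba': from fail(9)=0 chase 'a': 0 ⇒ 7;  out={3}∪out(7)={3}
  fail(11) 'bc': from fail(9)=0 chase 'c': 0 ⇒ 1;  out=∅∪out(1)={0}
  fail(15) 'ca': from fail(1)=0 chase 'a': 0 ⇒ 7;  out=∅∪out(7)=∅
  fail(3) 'cbc': from fail(2)=9 chase 'c': 9 ⇒ 11;  out=∅∪out(11)={0}
  fail(12) 'bcb': from fail(11)=1 chase 'b': 1 ⇒ 2;  out=∅∪out(2)=∅
  fail(16) 'cac': from fail(15)=7 chase 'c': 7→0 ⇒ 1;  out=∅∪out(1)={0}
  fail(19) 'cba': from fail(2)=9 chase 'a': 9 ⇒ 10;  out=∅∪out(10)={3}
  fail(4) 'cbca': from fail(3)=11 chase 'a': 11→1 ⇒ 15;  out=∅∪out(15)=∅
  fail(13) 'bcba': from fail(12)=2 chase 'a': 2 ⇒ 19;  out=∅∪out(19)={3}
  fail(17) 'cacc': from fail(16)=1 chase 'c': 1→0 ⇒ 1;  out=∅∪out(1)={0}
  fail(20) 'cbab': from fail(19)=10 chase 'b': 10→7→0 ⇒ 9;  out={6}∪out(9)={6}
  fail(5) 'cbcaa': from fail(4)=15 chase 'a': 15→7 ⇒ 8;  out=∅∪out(8)={2}
  fail(14) 'bcbab': from fail(13)=19 chase 'b': 19 ⇒ 20;  out={4}∪out(20)={4,6}
  fail(18) 'cacca': from fail(17)=1 chase 'a': 1 ⇒ 15;  out={5}∪out(15)={5}
  fail(6) 'cbcaab': from fail(5)=8 chase 'b': 8→7→0 ⇒ 9;  out={1}∪out(9)={1}

Run:
pos 0 'b': at 9
pos 1 'b': at 9 (fail-walked)
pos 2 'a': at 10  ** P3@[1:2]
pos 3 'a': at 8 (fail-walked)  ** P2@[2:3]
pos 4 'a': at 8 (fail-walked)  ** P2@[3:4]
pos 5 'b': at 9 (fail-walked)
pos 6 'a': at 10  ** P3@[5:6]
pos 7 'a': at 8 (fail-walked)  ** P2@[6:7]
pos 8 'b': at 9 (fail-walked)
pos 9 'a': at 10  ** P3@[8:9]
pos 10 'a': at 8 (fail-walked)  ** P2@[9:10]
pos 11 'c': at 1 (fail-walked)  ** P0@[11:11]
pos 12 'b': at 2
pos 13 'c': at 3  ** P0@[13:13]
pos 14 'a': at 4
pos 15 'a': at 5  ** P2@[14:15]
pos 16 'b': at 6  ** P1@[11:16]
pos 17 'b': at 9 (fail-walked)
pos 18 'b': at 9 (fail-walked)
pos 19 'b': at 9 (fail-walked)
pos 20 'a': at 10  ** P3@[19:20]
pos 21 'b': at 9 (fail-walked)
pos 22 'a': at 10  ** P3@[21:22]
pos 23 'a': at 8 (fail-walked)  ** P2@[22:23]
pos 24 'a': at 8 (fail-walked)  ** P2@[23:24]
pos 25 'a': at 8 (fail-walked)  ** P2@[24:25]
pos 26 'a': at 8 (fail-walked)  ** P2@[25:26]
pos 27 'c': at 1 (fail-walked)  ** P0@[27:27]
pos 28 'a': at 15
pos 29 'a': at 8 (fail-walked)  ** P2@[28:29]
pos 30 'a': at 8 (fail-walked)  ** P2@[29:30]
pos 31 'a': at 8 (fail-walked)  ** P2@[30:31]
pos 32 'b': at 9 (fail-walked)
pos 33 'c': at 11  ** P0@[33:33]
pos 34 'c': at 1 (fail-walked)  ** P0@[34:34]
pos 35 'b': at 2
pos 36 'c': at 3  ** P0@[36:36]
pos 37 'a': at 4
pos 38 'a': at 5  ** P2@[37:38]
pos 39 'b': at 6  ** P1@[34:39]
pos 40 'a': at 10 (fail-walked)  ** P3@[39:40]
pos 41 'a': at 8 (fail-walked)  ** P2@[40:41]
pos 42 'a': at 8 (fail-walked)  ** P2@[41:42]
pos 43 'b': at 9 (fail-walked)
pos 44 'b': at 9 (fail-walked)
pos 45 'c': at 11  ** P0@[45:45]
pos 46 'b': at 12
pos 47 'c': at 3 (fail-walked)  ** P0@[47:47]
pos 48 'c': at 1 (fail-walked)  ** P0@[48:48]
pos 49 'b': at 2
pos 50 'a': at 19  ** P3@[49:50]
pos 51 'b': at 20  ** P6@[48:51]

Matches: [[2,3],[3,2],[4,2],[6,3],[7,2],[9,3],[10,2],[11,0],[13,0],[15,2],[16,1],[20,3],[22,3],[23,2],[24,2],[25,2],[26,2],[27,0],[29,2],[30,2],[31,2],[33,0],[34,0],[36,0],[38,2],[39,1],[40,3],[41,2],[42,2],[45,0],[47,0],[48,0],[50,3],[51,6]]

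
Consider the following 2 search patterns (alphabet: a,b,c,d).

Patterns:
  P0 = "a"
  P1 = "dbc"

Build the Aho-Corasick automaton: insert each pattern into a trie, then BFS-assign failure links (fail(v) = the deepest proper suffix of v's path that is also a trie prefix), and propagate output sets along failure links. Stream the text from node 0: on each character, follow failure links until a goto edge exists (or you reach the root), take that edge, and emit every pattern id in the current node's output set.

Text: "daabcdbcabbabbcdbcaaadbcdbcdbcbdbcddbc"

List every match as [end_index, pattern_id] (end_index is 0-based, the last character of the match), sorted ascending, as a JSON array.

Build automaton:
Trie nodes:
  0='ε' goto a→1 d→2
  1='a' goto ·  [P0 ends]
  2='d' goto b→3
  3='db' goto c→4
  4='dbc' goto ·  [P1 ends]

Failure links (BFS by depth):
  n1('a'): parent n0 fail=0; on 'a' 0 → fail=0;  out {0}∪∅={0}
  n2('d'): parent n0 fail=0; on 'd' 0 → fail=0;  out ∅∪∅=∅
  n3('db'): parent n2 fail=0; on 'b' 0 → fail=0;  out ∅∪∅=∅
  n4('dbc'): parent n3 fail=0; on 'c' 0 → fail=0;  out {1}∪∅={1}

Run:
i=0 'd': node 0→2
i=1 'a': node 2→1 (fail-walked)  ** P0@[1:1]
i=2 'a': node 1→1 (fail-walked)  ** P0@[2:2]
i=3 'b': node 1→0 (fail-walked)
i=4 'c': node 0→0
i=5 'd': node 0→2
i=6 'b': node 2→3
i=7 'c': node 3→4  ** P1@[5:7]
i=8 'a': node 4→1 (fail-walked)  ** P0@[8:8]
i=9 'b': node 1→0 (fail-walked)
i=10 'b': node 0→0
i=11 'a': node 0→1  ** P0@[11:11]
i=12 'b': node 1→0 (fail-walked)
i=13 'b': node 0→0
i=14 'c': node 0→0
i=15 'd': node 0→2
i=16 'b': node 2→3
i=17 'c': node 3→4  ** P1@[15:17]
i=18 'a': node 4→1 (fail-walked)  ** P0@[18:18]
i=19 'a': node 1→1 (fail-walked)  ** P0@[19:19]
i=20 'a': node 1→1 (fail-walked)  ** P0@[20:20]
i=21 'd': node 1→2 (fail-walked)
i=22 'b': node 2→3
i=23 'c': node 3→4  ** P1@[21:23]
i=24 'd': node 4→2 (fail-walked)
i=25 'b': node 2→3
i=26 'c': node 3→4  ** P1@[24:26]
i=27 'd': node 4→2 (fail-walked)
i=28 'b': node 2→3
i=29 'c': node 3→4  ** P1@[27:29]
i=30 'b': node 4→0 (fail-walked)
i=31 'd': node 0→2
i=32 'b': node 2→3
i=33 'c': node 3→4  ** P1@[31:33]
i=34 'd': node 4→2 (fail-walked)
i=35 'd': node 2→2 (fail-walked)
i=36 'b': node 2→3
i=37 'c': node 3→4  ** P1@[35:37]

Matches: [[1,0],[2,0],[7,1],[8,0],[11,0],[17,1],[18,0],[19,0],[20,0],[23,1],[26,1],[29,1],[33,1],[37,1]]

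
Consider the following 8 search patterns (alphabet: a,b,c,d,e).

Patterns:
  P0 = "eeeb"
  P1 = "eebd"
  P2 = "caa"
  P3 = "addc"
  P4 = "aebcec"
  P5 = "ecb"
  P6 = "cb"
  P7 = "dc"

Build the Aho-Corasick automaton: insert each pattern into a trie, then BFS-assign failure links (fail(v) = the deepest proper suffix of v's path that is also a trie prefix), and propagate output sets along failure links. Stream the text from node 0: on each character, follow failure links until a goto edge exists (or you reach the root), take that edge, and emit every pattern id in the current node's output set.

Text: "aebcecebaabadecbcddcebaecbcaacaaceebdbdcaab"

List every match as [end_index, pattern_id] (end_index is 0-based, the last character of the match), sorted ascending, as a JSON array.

Build:
Trie nodes:
  0='ε' goto a→10 c→7 d→22 e→1
  1='e' goto c→19 e→2
  2='ee' goto b→5 e→3
  3='eee' goto b→4
  4='eeeb' goto ·  [P0 ends]
  5='eeb' goto d→6
  6='eebd' goto ·  [P1 ends]
  7='c' goto a→8 b→21
  8='ca' goto a→9
  9='caa' goto ·  [P2 ends]
  10='a' goto d→11 e→14
  11='ad' goto d→12
  12='add' goto c→13
  13='addc' goto ·  [P3 ends]
  14='ae' goto b→15
  15='aeb' goto c→16
  16='aebc' goto e→17
  17='aebce' goto c→18
  18='aebcec' goto ·  [P4 ends]
  19='ec' goto b→20
  20='ecb' goto ·  [P5 ends]
  21='cb' goto ·  [P6 ends]
  22='d' goto c→23
  23='dc' goto ·  [P7 ends]

BFS fail/out derivation:
  fail(1) 'e': from fail(0)=0 chase 'e': 0 ⇒ 0;  out=∅∪out(0)=∅
  fail(7) 'c': from fail(0)=0 chase 'c': 0 ⇒ 0;  out=∅∪out(0)=∅
  fail(10) 'a': from fail(0)=0 chase 'a': 0 ⇒ 0;  out=∅∪out(0)=∅
  fail(22) 'd': from fail(0)=0 chase 'd': 0 ⇒ 0;  out=∅∪out(0)=∅
  fail(2) 'ee': from fail(1)=0 chase 'e': 0 ⇒ 1;  out=∅∪out(1)=∅
  fail(8) 'ca': from fail(7)=0 chase 'a': 0 ⇒ 10;  out=∅∪out(10)=∅
  fail(11) 'ad': from fail(10)=0 chase 'd': 0 ⇒ 22;  out=∅∪out(22)=∅
  fail(14) 'ae': from fail(10)=0 chase 'e': 0 ⇒ 1;  out=∅∪out(1)=∅
  fail(19) 'ec': from fail(1)=0 chase 'c': 0 ⇒ 7;  out=∅∪out(7)=∅
  fail(21) 'cb': from fail(7)=0 chase 'b': 0 ⇒ 0;  out={6}∪out(0)={6}
  fail(23) 'dc': from fail(22)=0 chase 'c': 0 ⇒ 7;  out={7}∪out(7)={7}
  fail(3) 'eee': from fail(2)=1 chase 'e': 1 ⇒ 2;  out=∅∪out(2)=∅
  fail(5) 'eeb': from fail(2)=1 chase 'b': 1→0 ⇒ 0;  out=∅∪out(0)=∅
  fail(9) 'caa': from fail(8)=10 chase 'a': 10→0 ⇒ 10;  out={2}∪out(10)={2}
  fail(12) 'add': from fail(11)=22 chase 'd': 22→0 ⇒ 22;  out=∅∪out(22)=∅
  fail(15) 'aeb': from fail(14)=1 chase 'b': 1→0 ⇒ 0;  out=∅∪out(0)=∅
  fail(20) 'ecb': from fail(19)=7 chase 'b': 7 ⇒ 21;  out={5}∪out(21)={5,6}
  fail(4) 'eeeb': from fail(3)=2 chase 'b': 2 ⇒ 5;  out={0}∪out(5)={0}
  fail(6) 'eebd': from fail(5)=0 chase 'd': 0 ⇒ 22;  out={1}∪out(22)={1}
  fail(13) 'addc': from fail(12)=22 chase 'c': 22 ⇒ 23;  out={3}∪out(23)={3,7}
  fail(16) 'aebc': from fail(15)=0 chase 'c': 0 ⇒ 7;  out=∅∪out(7)=∅
  fail(17) 'aebce': from fail(16)=7 chase 'e': 7→0 ⇒ 1;  out=∅∪out(1)=∅
  fail(18) 'aebcec': from fail(17)=1 chase 'c': 1 ⇒ 19;  out={4}∪out(19)={4}

Run:
[0] read 'a'  n0⇒n10
[1] read 'e'  n10⇒n14
[2] read 'b'  n14⇒n15
[3] read 'c'  n15⇒n16
[4] read 'e'  n16⇒n17
[5] read 'c'  n17⇒n18  ** P4@[0:5]
[6] read 'e'  n18⇒n1 (fail-walked)
[7] read 'b'  n1⇒n0 (fail-walked)
[8] read 'a'  n0⇒n10
[9] read 'a'  n10⇒n10 (fail-walked)
[10] read 'b'  n10⇒n0 (fail-walked)
[11] read 'a'  n0⇒n10
[12] read 'd'  n10⇒n11
[13] read 'e'  n11⇒n1 (fail-walked)
[14] read 'c'  n1⇒n19
[15] read 'b'  n19⇒n20  ** P5@[13:15],P6@[14:15]
[16] read 'c'  n20⇒n7 (fail-walked)
[17] read 'd'  n7⇒n22 (fail-walked)
[18] read 'd'  n22⇒n22 (fail-walked)
[19] read 'c'  n22⇒n23  ** P7@[18:19]
[20] read 'e'  n23⇒n1 (fail-walked)
[21] read 'b'  n1⇒n0 (fail-walked)
[22] read 'a'  n0⇒n10
[23] read 'e'  n10⇒n14
[24] read 'c'  n14⇒n19 (fail-walked)
[25] read 'b'  n19⇒n20  ** P5@[23:25],P6@[24:25]
[26] read 'c'  n20⇒n7 (fail-walked)
[27] read 'a'  n7⇒n8
[28] read 'a'  n8⇒n9  ** P2@[26:28]
[29] read 'c'  n9⇒n7 (fail-walked)
[30] read 'a'  n7⇒n8
[31] read 'a'  n8⇒n9  ** P2@[29:31]
[32] read 'c'  n9⇒n7 (fail-walked)
[33] read 'e'  n7⇒n1 (fail-walked)
[34] read 'e'  n1⇒n2
[35] read 'b'  n2⇒n5
[36] read 'd'  n5⇒n6  ** P1@[33:36]
[37] read 'b'  n6⇒n0 (fail-walked)
[38] read 'd'  n0⇒n22
[39] read 'c'  n22⇒n23  ** P7@[38:39]
[40] read 'a'  n23⇒n8 (fail-walked)
[41] read 'a'  n8⇒n9  ** P2@[39:41]
[42] read 'b'  n9⇒n0 (fail-walked)

All matches (sorted): [[5,4],[15,5],[15,6],[19,7],[25,5],[25,6],[28,2],[31,2],[36,1],[39,7],[41,2]]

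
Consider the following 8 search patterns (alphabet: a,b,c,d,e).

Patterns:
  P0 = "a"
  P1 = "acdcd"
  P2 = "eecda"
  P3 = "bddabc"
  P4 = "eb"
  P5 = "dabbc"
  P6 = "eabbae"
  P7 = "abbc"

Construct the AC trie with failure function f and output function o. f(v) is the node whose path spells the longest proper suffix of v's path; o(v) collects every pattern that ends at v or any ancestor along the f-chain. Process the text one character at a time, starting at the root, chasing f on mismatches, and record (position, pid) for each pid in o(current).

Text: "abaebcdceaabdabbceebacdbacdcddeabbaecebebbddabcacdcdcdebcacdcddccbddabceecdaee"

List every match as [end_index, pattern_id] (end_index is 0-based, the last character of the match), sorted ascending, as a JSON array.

Build automaton:
Trie (insert patterns):
  0='ε' goto a→1 b→11 d→18 e→6
  1='a' goto b→28 c→2  [P0 ends]
  2='ac' goto d→3
  3='acd' goto c→4
  4='acdc' goto d→5
  5='acdcd' goto ·  [P1 ends]
  6='e' goto a→23 b→17 e→7
  7='ee' goto c→8
  8='eec' goto d→9
  9='eecd' goto a→10
  10='eecda' goto ·  [P2 ends]
  11='b' goto d→12
  12='bd' goto d→13
  13='bdd' goto a→14
  14='bdda' goto b→15
  15='bddab' goto c→16
  16='bddabc' goto ·  [P3 ends]
  17='eb' goto ·  [P4 ends]
  18='d' goto a→19
  19='da' goto b→20
  20='dab' goto b→21
  21='dabb' goto c→22
  22='dabbc' goto ·  [P5 ends]
  23='ea' goto b→24
  24='eab' goto b→25
  25='eabb' goto a→26
  26='eabba' goto e→27
  27='eabbae' goto ·  [P6 ends]
  28='ab' goto b→29
  29='abb' goto c→30
  30='abbc' goto ·  [P7 ends]

BFS fail/out derivation:
  n1('a'): parent n0 fail=0; on 'a' 0 → fail=0;  out {0}∪∅={0}
  n6('e'): parent n0 fail=0; on 'e' 0 → fail=0;  out ∅∪∅=∅
  n11('b'): parent n0 fail=0; on 'b' 0 → fail=0;  out ∅∪∅=∅
  n18('d'): parent n0 fail=0; on 'd' 0 → fail=0;  out ∅∪∅=∅
  n2('ac'): parent n1 fail=0; on 'c' 0 → fail=0;  out ∅∪∅=∅
  n7('ee'): parent n6 fail=0; on 'e' 0 → fail=6;  out ∅∪∅=∅
  n12('bd'): parent n11 fail=0; on 'd' 0 → fail=18;  out ∅∪∅=∅
  n17('eb'): parent n6 fail=0; on 'b' 0 → fail=11;  out {4}∪∅={4}
  n19('da'): parent n18 fail=0; on 'a' 0 → fail=1;  out ∅∪{0}={0}
  n23('ea'): parent n6 fail=0; on 'a' 0 → fail=1;  out ∅∪{0}={0}
  n28('ab'): parent n1 fail=0; on 'b' 0 → fail=11;  out ∅∪∅=∅
  n3('acd'): parent n2 fail=0; on 'd' 0 → fail=18;  out ∅∪∅=∅
  n8('eec'): parent n7 fail=6; on 'c' 6→0 → fail=0;  out ∅∪∅=∅
  n13('bdd'): parent n12 fail=18; on 'd' 18→0 → fail=18;  out ∅∪∅=∅
  n20('dab'): parent n19 fail=1; on 'b' 1 → fail=28;  out ∅∪∅=∅
  n24('eab'): parent n23 fail=1; on 'b' 1 → fail=28;  out ∅∪∅=∅
  n29('abb'): parent n28 fail=11; on 'b' 11→0 → fail=11;  out ∅∪∅=∅
  n4('acdc'): parent n3 fail=18; on 'c' 18→0 → fail=0;  out ∅∪∅=∅
  n9('eecd'): parent n8 fail=0; on 'd' 0 → fail=18;  out ∅∪∅=∅
  n14('bdda'): parent n13 fail=18; on 'a' 18 → fail=19;  out ∅∪{0}={0}
  n21('dabb'): parent n20 fail=28; on 'b' 28 → fail=29;  out ∅∪∅=∅
  n25('eabb'): parent n24 fail=28; on 'b' 28 → fail=29;  out ∅∪∅=∅
  n30('abbc'): parent n29 fail=11; on 'c' 11→0 → fail=0;  out {7}∪∅={7}
  n5('acdcd'): parent n4 fail=0; on 'd' 0 → fail=18;  out {1}∪∅={1}
  n10('eecda'): parent n9 fail=18; on 'a' 18 → fail=19;  out {2}∪{0}={0,2}
  n15('bddab'): parent n14 fail=19; on 'b' 19 → fail=20;  out ∅∪∅=∅
  n22('dabbc'): parent n21 fail=29; on 'c' 29 → fail=30;  out {5}∪{7}={5,7}
  n26('eabba'): parent n25 fail=29; on 'a' 29→11→0 → fail=1;  out ∅∪{0}={0}
  n16('bddabc'): parent n15 fail=20; on 'c' 20→28→11→0 → fail=0;  out {3}∪∅={3}
  n27('eabbae'): parent n26 fail=1; on 'e' 1→0 → fail=6;  out {6}∪∅={6}

Text stream:
i=0 'a': node 0→1  → match P0@[0:0]
i=1 'b': node 1→28
i=2 'a': node 28→1 (via fail)  → match P0@[2:2]
i=3 'e': node 1→6 (via fail)
i=4 'b': node 6→17  → match P4@[3:4]
i=5 'c': node 17→0 (via fail)
i=6 'd': node 0→18
i=7 'c': node 18→0 (via fail)
i=8 'e': node 0→6
i=9 'a': node 6→23  → match P0@[9:9]
i=10 'a': node 23→1 (via fail)  → match P0@[10:10]
i=11 'b': node 1→28
i=12 'd': node 28→12 (via fail)
i=13 'a': node 12→19 (via fail)  → match P0@[13:13]
i=14 'b': node 19→20
i=15 'b': node 20→21
i=16 'c': node 21→22  → match P5@[12:16],P7@[13:16]
i=17 'e': node 22→6 (via fail)
i=18 'e': node 6→7
i=19 'b': node 7→17 (via fail)  → match P4@[18:19]
i=20 'a': node 17→1 (via fail)  → match P0@[20:20]
i=21 'c': node 1→2
i=22 'd': node 2→3
i=23 'b': node 3→11 (via fail)
i=24 'a': node 11→1 (via fail)  → match P0@[24:24]
i=25 'c': node 1→2
i=26 'd': node 2→3
i=27 'c': node 3→4
i=28 'd': node 4→5  → match P1@[24:28]
i=29 'd': node 5→18 (via fail)
i=30 'e': node 18→6 (via fail)
i=31 'a': node 6→23  → match P0@[31:31]
i=32 'b': node 23→24
i=33 'b': node 24→25
i=34 'a': node 25→26  → match P0@[34:34]
i=35 'e': node 26→27  → match P6@[30:35]
i=36 'c': node 27→0 (via fail)
i=37 'e': node 0→6
i=38 'b': node 6→17  → match P4@[37:38]
i=39 'e': node 17→6 (via fail)
i=40 'b': node 6→17  → match P4@[39:40]
i=41 'b': node 17→11 (via fail)
i=42 'd': node 11→12
i=43 'd': node 12→13
i=44 'a': node 13→14  → match P0@[44:44]
i=45 'b': node 14→15
i=46 'c': node 15→16  → match P3@[41:46]
i=47 'a': node 16→1 (via fail)  → match P0@[47:47]
i=48 'c': node 1→2
i=49 'd': node 2→3
i=50 'c': node 3→4
i=51 'd': node 4→5  → match P1@[47:51]
i=52 'c': node 5→0 (via fail)
i=53 'd': node 0→18
i=54 'e': node 18→6 (via fail)
i=55 'b': node 6→17  → match P4@[54:55]
i=56 'c': node 17→0 (via fail)
i=57 'a': node 0→1  → match P0@[57:57]
i=58 'c': node 1→2
i=59 'd': node 2→3
i=60 'c': node 3→4
i=61 'd': node 4→5  → match P1@[57:61]
i=62 'd': node 5→18 (via fail)
i=63 'c': node 18→0 (via fail)
i=64 'c': node 0→0
i=65 'b': node 0→11
i=66 'd': node 11→12
i=67 'd': node 12→13
i=68 'a': node 13→14  → match P0@[68:68]
i=69 'b': node 14→15
i=70 'c': node 15→16  → match P3@[65:70]
i=71 'e': node 16→6 (via fail)
i=72 'e': node 6→7
i=73 'c': node 7→8
i=74 'd': node 8→9
i=75 'a': node 9→10  → match P0@[75:75],P2@[71:75]
i=76 'e': node 10→6 (via fail)
i=77 'e': node 6→7

Matches: [[0,0],[2,0],[4,4],[9,0],[10,0],[13,0],[16,5],[16,7],[19,4],[20,0],[24,0],[28,1],[31,0],[34,0],[35,6],[38,4],[40,4],[44,0],[46,3],[47,0],[51,1],[55,4],[57,0],[61,1],[68,0],[70,3],[75,0],[75,2]]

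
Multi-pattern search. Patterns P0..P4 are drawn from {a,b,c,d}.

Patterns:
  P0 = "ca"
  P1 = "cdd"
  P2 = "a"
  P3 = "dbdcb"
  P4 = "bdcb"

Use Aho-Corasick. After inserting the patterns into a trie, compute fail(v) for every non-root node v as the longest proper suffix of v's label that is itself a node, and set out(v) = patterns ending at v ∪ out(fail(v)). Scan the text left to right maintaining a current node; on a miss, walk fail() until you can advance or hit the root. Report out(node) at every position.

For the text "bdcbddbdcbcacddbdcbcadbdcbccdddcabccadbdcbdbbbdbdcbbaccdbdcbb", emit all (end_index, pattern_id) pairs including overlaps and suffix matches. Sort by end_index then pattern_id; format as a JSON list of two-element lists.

Build automaton:
Trie nodes:
  n0 'ε': a→5 b→11 c→1 d→6
  n1 'c': a→2 d→3
  n2 'ca': ·  [P0 ends]
  n3 'cd': d→4
  n4 'cdd': ·  [P1 ends]
  n5 'a': ·  [P2 ends]
  n6 'd': b→7
  n7 'db': d→8
  n8 'dbd': c→9
  n9 'dbdc': b→10
  n10 'dbdcb': ·  [P3 ends]
  n11 'b': d→12
  n12 'bd': c→13
  n13 'bdc': b→14
  n14 'bdcb': ·  [P4 ends]

Failure links (BFS by depth):
  fail(1) 'c': from fail(0)=0 chase 'c': 0 ⇒ 0;  out=∅∪out(0)=∅
  fail(5) 'a': from fail(0)=0 chase 'a': 0 ⇒ 0;  out={2}∪out(0)={2}
  fail(6) 'd': from fail(0)=0 chase 'd': 0 ⇒ 0;  out=∅∪out(0)=∅
  fail(11) 'b': from fail(0)=0 chase 'b': 0 ⇒ 0;  out=∅∪out(0)=∅
  fail(2) 'ca': from fail(1)=0 chase 'a': 0 ⇒ 5;  out={0}∪out(5)={0,2}
  fail(3) 'cd': from fail(1)=0 chase 'd': 0 ⇒ 6;  out=∅∪out(6)=∅
  fail(7) 'db': from fail(6)=0 chase 'b': 0 ⇒ 11;  out=∅∪out(11)=∅
  fail(12) 'bd': from fail(11)=0 chase 'd': 0 ⇒ 6;  out=∅∪out(6)=∅
  fail(4) 'cdd': from fail(3)=6 chase 'd': 6→0 ⇒ 6;  out={1}∪out(6)={1}
  fail(8) 'dbd': from fail(7)=11 chase 'd': 11 ⇒ 12;  out=∅∪out(12)=∅
  fail(13) 'bdc': from fail(12)=6 chase 'c': 6→0 ⇒ 1;  out=∅∪out(1)=∅
  fail(9) 'dbdc': from fail(8)=12 chase 'c': 12 ⇒ 13;  out=∅∪out(13)=∅
  fail(14) 'bdcb': from fail(13)=1 chase 'b': 1→0 ⇒ 11;  out={4}∪out(11)={4}
  fail(10) 'dbdcb': from fail(9)=13 chase 'b': 13 ⇒ 14;  out={3}∪out(14)={3,4}

Text stream:
[0] read 'b'  n0⇒n11
[1] read 'd'  n11⇒n12
[2] read 'c'  n12⇒n13
[3] read 'b'  n13⇒n14  emit P4@[0:3]
[4] read 'd'  n14⇒n12 (via fail)
[5] read 'd'  n12⇒n6 (via fail)
[6] read 'b'  n6⇒n7
[7] read 'd'  n7⇒n8
[8] read 'c'  n8⇒n9
[9] read 'b'  n9⇒n10  emit P3@[5:9],P4@[6:9]
[10] read 'c'  n10⇒n1 (via fail)
[11] read 'a'  n1⇒n2  emit P0@[10:11],P2@[11:11]
[12] read 'c'  n2⇒n1 (via fail)
[13] read 'd'  n1⇒n3
[14] read 'd'  n3⇒n4  emit P1@[12:14]
[15] read 'b'  n4⇒n7 (via fail)
[16] read 'd'  n7⇒n8
[17] read 'c'  n8⇒n9
[18] read 'b'  n9⇒n10  emit P3@[14:18],P4@[15:18]
[19] read 'c'  n10⇒n1 (via fail)
[20] read 'a'  n1⇒n2  emit P0@[19:20],P2@[20:20]
[21] read 'd'  n2⇒n6 (via fail)
[22] read 'b'  n6⇒n7
[23] read 'd'  n7⇒n8
[24] read 'c'  n8⇒n9
[25] read 'b'  n9⇒n10  emit P3@[21:25],P4@[22:25]
[26] read 'c'  n10⇒n1 (via fail)
[27] read 'c'  n1⇒n1 (via fail)
[28] read 'd'  n1⇒n3
[29] read 'd'  n3⇒n4  emit P1@[27:29]
[30] read 'd'  n4⇒n6 (via fail)
[31] read 'c'  n6⇒n1 (via fail)
[32] read 'a'  n1⇒n2  emit P0@[31:32],P2@[32:32]
[33] read 'b'  n2⇒n11 (via fail)
[34] read 'c'  n11⇒n1 (via fail)
[35] read 'c'  n1⇒n1 (via fail)
[36] read 'a'  n1⇒n2  emit P0@[35:36],P2@[36:36]
[37] read 'd'  n2⇒n6 (via fail)
[38] read 'b'  n6⇒n7
[39] read 'd'  n7⇒n8
[40] read 'c'  n8⇒n9
[41] read 'b'  n9⇒n10  emit P3@[37:41],P4@[38:41]
[42] read 'd'  n10⇒n12 (via fail)
[43] read 'b'  n12⇒n7 (via fail)
[44] read 'b'  n7⇒n11 (via fail)
[45] read 'b'  n11⇒n11 (via fail)
[46] read 'd'  n11⇒n12
[47] read 'b'  n12⇒n7 (via fail)
[48] read 'd'  n7⇒n8
[49] read 'c'  n8⇒n9
[50] read 'b'  n9⇒n10  emit P3@[46:50],P4@[47:50]
[51] read 'b'  n10⇒n11 (via fail)
[52] read 'a'  n11⇒n5 (via fail)  emit P2@[52:52]
[53] read 'c'  n5⇒n1 (via fail)
[54] read 'c'  n1⇒n1 (via fail)
[55] read 'd'  n1⇒n3
[56] read 'b'  n3⇒n7 (via fail)
[57] read 'd'  n7⇒n8
[58] read 'c'  n8⇒n9
[59] read 'b'  n9⇒n10  emit P3@[55:59],P4@[56:59]
[60] read 'b'  n10⇒n11 (via fail)

Result: [[3,4],[9,3],[9,4],[11,0],[11,2],[14,1],[18,3],[18,4],[20,0],[20,2],[25,3],[25,4],[29,1],[32,0],[32,2],[36,0],[36,2],[41,3],[41,4],[50,3],[50,4],[52,2],[59,3],[59,4]]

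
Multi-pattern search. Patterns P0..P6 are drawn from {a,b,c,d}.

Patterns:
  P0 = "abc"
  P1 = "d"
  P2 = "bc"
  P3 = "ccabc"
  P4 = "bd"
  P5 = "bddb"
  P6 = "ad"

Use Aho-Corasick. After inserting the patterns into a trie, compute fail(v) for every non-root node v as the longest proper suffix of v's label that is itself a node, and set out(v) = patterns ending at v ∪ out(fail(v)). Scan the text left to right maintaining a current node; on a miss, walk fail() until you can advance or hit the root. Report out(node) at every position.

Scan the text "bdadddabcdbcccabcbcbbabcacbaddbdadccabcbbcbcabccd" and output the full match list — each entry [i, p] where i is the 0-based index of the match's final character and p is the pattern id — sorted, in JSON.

Construct AC machine:
Trie nodes:
  0='ε' goto a→1 b→5 c→7 d→4
  1='a' goto b→2 d→15
  2='ab' goto c→3
  3='abc' goto ·  ←P0
  4='d' goto ·  ←P1
  5='b' goto c→6 d→12
  6='bc' goto ·  ←P2
  7='c' goto c→8
  8='cc' goto a→9
  9='cca' goto b→10
  10='ccab' goto c→11
  11='ccabc' goto ·  ←P3
  12='bd' goto d→13  ←P4
  13='bdd' goto b→14
  14='bddb' goto ·  ←P5
  15='ad' goto ·  ←P6

BFS fail/out derivation:
  fail(1) 'a': from fail(0)=0 chase 'a': 0 ⇒ 0;  out=∅∪out(0)=∅
  fail(4) 'd': from fail(0)=0 chase 'd': 0 ⇒ 0;  out={1}∪out(0)={1}
  fail(5) 'b': from fail(0)=0 chase 'b': 0 ⇒ 0;  out=∅∪out(0)=∅
  fail(7) 'c': from fail(0)=0 chase 'c': 0 ⇒ 0;  out=∅∪out(0)=∅
  fail(2) 'ab': from fail(1)=0 chase 'b': 0 ⇒ 5;  out=∅∪out(5)=∅
  fail(6) 'bc': from fail(5)=0 chase 'c': 0 ⇒ 7;  out={2}∪out(7)={2}
  fail(8) 'cc': from fail(7)=0 chase 'c': 0 ⇒ 7;  out=∅∪out(7)=∅
  fail(12) 'bd': from fail(5)=0 chase 'd': 0 ⇒ 4;  out={4}∪out(4)={1,4}
  fail(15) 'ad': from fail(1)=0 chase 'd': 0 ⇒ 4;  out={6}∪out(4)={1,6}
  fail(3) 'abc': from fail(2)=5 chase 'c': 5 ⇒ 6;  out={0}∪out(6)={0,2}
  fail(9) 'cca': from fail(8)=7 chase 'a': 7→0 ⇒ 1;  out=∅∪out(1)=∅
  fail(13) 'bdd': from fail(12)=4 chase 'd': 4→0 ⇒ 4;  out=∅∪out(4)={1}
  fail(10) 'ccab': from fail(9)=1 chase 'b': 1 ⇒ 2;  out=∅∪out(2)=∅
  fail(14) 'bddb': from fail(13)=4 chase 'b': 4→0 ⇒ 5;  out={5}∪out(5)={5}
  fail(11) 'ccabc': from fail(10)=2 chase 'c': 2 ⇒ 3;  out={3}∪out(3)={0,2,3}

Run:
pos 0 'b': at 5
pos 1 'd': at 12  ** P1@[1:1],P4@[0:1]
pos 2 'a': at 1 ·f
pos 3 'd': at 15  ** P1@[3:3],P6@[2:3]
pos 4 'd': at 4 ·f  ** P1@[4:4]
pos 5 'd': at 4 ·f  ** P1@[5:5]
pos 6 'a': at 1 ·f
pos 7 'b': at 2
pos 8 'c': at 3  ** P0@[6:8],P2@[7:8]
pos 9 'd': at 4 ·f  ** P1@[9:9]
pos 10 'b': at 5 ·f
pos 11 'c': at 6  ** P2@[10:11]
pos 12 'c': at 8 ·f
pos 13 'c': at 8 ·f
pos 14 'a': at 9
pos 15 'b': at 10
pos 16 'c': at 11  ** P0@[14:16],P2@[15:16],P3@[12:16]
pos 17 'b': at 5 ·f
pos 18 'c': at 6  ** P2@[17:18]
pos 19 'b': at 5 ·f
pos 20 'b': at 5 ·f
pos 21 'a': at 1 ·f
pos 22 'b': at 2
pos 23 'c': at 3  ** P0@[21:23],P2@[22:23]
pos 24 'a': at 1 ·f
pos 25 'c': at 7 ·f
pos 26 'b': at 5 ·f
pos 27 'a': at 1 ·f
pos 28 'd': at 15  ** P1@[28:28],P6@[27:28]
pos 29 'd': at 4 ·f  ** P1@[29:29]
pos 30 'b': at 5 ·f
pos 31 'd': at 12  ** P1@[31:31],P4@[30:31]
pos 32 'a': at 1 ·f
pos 33 'd': at 15  ** P1@[33:33],P6@[32:33]
pos 34 'c': at 7 ·f
pos 35 'c': at 8
pos 36 'a': at 9
pos 37 'b': at 10
pos 38 'c': at 11  ** P0@[36:38],P2@[37:38],P3@[34:38]
pos 39 'b': at 5 ·f
pos 40 'b': at 5 ·f
pos 41 'c': at 6  ** P2@[40:41]
pos 42 'b': at 5 ·f
pos 43 'c': at 6  ** P2@[42:43]
pos 44 'a': at 1 ·f
pos 45 'b': at 2
pos 46 'c': at 3  ** P0@[44:46],P2@[45:46]
pos 47 'c': at 8 ·f
pos 48 'd': at 4 ·f  ** P1@[48:48]

All matches (sorted): [[1,1],[1,4],[3,1],[3,6],[4,1],[5,1],[8,0],[8,2],[9,1],[11,2],[16,0],[16,2],[16,3],[18,2],[23,0],[23,2],[28,1],[28,6],[29,1],[31,1],[31,4],[33,1],[33,6],[38,0],[38,2],[38,3],[41,2],[43,2],[46,0],[46,2],[48,1]]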